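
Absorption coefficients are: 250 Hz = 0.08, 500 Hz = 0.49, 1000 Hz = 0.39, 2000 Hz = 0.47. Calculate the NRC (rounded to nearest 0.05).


Given values:
  a_250 = 0.08, a_500 = 0.49
  a_1000 = 0.39, a_2000 = 0.47
Formula: NRC = (a250 + a500 + a1000 + a2000) / 4
Sum = 0.08 + 0.49 + 0.39 + 0.47 = 1.43
NRC = 1.43 / 4 = 0.3575
Rounded to nearest 0.05: 0.35

0.35


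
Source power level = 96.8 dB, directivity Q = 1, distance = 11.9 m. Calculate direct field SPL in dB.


Given values:
  Lw = 96.8 dB, Q = 1, r = 11.9 m
Formula: SPL = Lw + 10 * log10(Q / (4 * pi * r^2))
Compute 4 * pi * r^2 = 4 * pi * 11.9^2 = 1779.5237
Compute Q / denom = 1 / 1779.5237 = 0.00056195
Compute 10 * log10(0.00056195) = -32.503
SPL = 96.8 + (-32.503) = 64.3

64.3 dB


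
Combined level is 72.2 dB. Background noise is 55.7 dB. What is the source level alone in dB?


Given values:
  L_total = 72.2 dB, L_bg = 55.7 dB
Formula: L_source = 10 * log10(10^(L_total/10) - 10^(L_bg/10))
Convert to linear:
  10^(72.2/10) = 16595869.0744
  10^(55.7/10) = 371535.2291
Difference: 16595869.0744 - 371535.2291 = 16224333.8453
L_source = 10 * log10(16224333.8453) = 72.1

72.1 dB


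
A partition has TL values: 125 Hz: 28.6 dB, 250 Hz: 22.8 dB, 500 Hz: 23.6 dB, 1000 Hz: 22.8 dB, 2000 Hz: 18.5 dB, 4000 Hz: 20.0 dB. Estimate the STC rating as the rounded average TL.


Given TL values at each frequency:
  125 Hz: 28.6 dB
  250 Hz: 22.8 dB
  500 Hz: 23.6 dB
  1000 Hz: 22.8 dB
  2000 Hz: 18.5 dB
  4000 Hz: 20.0 dB
Formula: STC ~ round(average of TL values)
Sum = 28.6 + 22.8 + 23.6 + 22.8 + 18.5 + 20.0 = 136.3
Average = 136.3 / 6 = 22.72
Rounded: 23

23


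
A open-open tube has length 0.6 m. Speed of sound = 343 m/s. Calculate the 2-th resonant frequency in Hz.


Given values:
  Tube type: open-open, L = 0.6 m, c = 343 m/s, n = 2
Formula: f_n = n * c / (2 * L)
Compute 2 * L = 2 * 0.6 = 1.2
f = 2 * 343 / 1.2
f = 571.67

571.67 Hz


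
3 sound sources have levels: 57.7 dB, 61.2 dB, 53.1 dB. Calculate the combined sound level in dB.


Formula: L_total = 10 * log10( sum(10^(Li/10)) )
  Source 1: 10^(57.7/10) = 588843.6554
  Source 2: 10^(61.2/10) = 1318256.7386
  Source 3: 10^(53.1/10) = 204173.7945
Sum of linear values = 2111274.1885
L_total = 10 * log10(2111274.1885) = 63.25

63.25 dB


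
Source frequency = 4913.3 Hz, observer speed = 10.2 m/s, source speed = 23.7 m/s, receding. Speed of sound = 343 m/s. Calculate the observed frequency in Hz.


Given values:
  f_s = 4913.3 Hz, v_o = 10.2 m/s, v_s = 23.7 m/s
  Direction: receding
Formula: f_o = f_s * (c - v_o) / (c + v_s)
Numerator: c - v_o = 343 - 10.2 = 332.8
Denominator: c + v_s = 343 + 23.7 = 366.7
f_o = 4913.3 * 332.8 / 366.7 = 4459.08

4459.08 Hz


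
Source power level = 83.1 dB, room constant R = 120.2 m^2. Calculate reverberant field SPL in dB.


Given values:
  Lw = 83.1 dB, R = 120.2 m^2
Formula: SPL = Lw + 10 * log10(4 / R)
Compute 4 / R = 4 / 120.2 = 0.033278
Compute 10 * log10(0.033278) = -14.7784
SPL = 83.1 + (-14.7784) = 68.32

68.32 dB


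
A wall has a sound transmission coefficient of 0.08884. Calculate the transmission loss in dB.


Given values:
  tau = 0.08884
Formula: TL = 10 * log10(1 / tau)
Compute 1 / tau = 1 / 0.08884 = 11.2562
Compute log10(11.2562) = 1.051392
TL = 10 * 1.051392 = 10.51

10.51 dB


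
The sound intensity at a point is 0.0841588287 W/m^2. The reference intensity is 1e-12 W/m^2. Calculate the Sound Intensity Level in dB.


Given values:
  I = 0.0841588287 W/m^2
  I_ref = 1e-12 W/m^2
Formula: SIL = 10 * log10(I / I_ref)
Compute ratio: I / I_ref = 84158828700
Compute log10: log10(84158828700) = 10.9251
Multiply: SIL = 10 * 10.9251 = 109.25

109.25 dB


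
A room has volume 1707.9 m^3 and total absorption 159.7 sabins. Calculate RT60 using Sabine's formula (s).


Given values:
  V = 1707.9 m^3
  A = 159.7 sabins
Formula: RT60 = 0.161 * V / A
Numerator: 0.161 * 1707.9 = 274.9719
RT60 = 274.9719 / 159.7 = 1.722

1.722 s


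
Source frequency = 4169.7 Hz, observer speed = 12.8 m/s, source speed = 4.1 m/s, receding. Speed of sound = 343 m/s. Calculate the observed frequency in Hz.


Given values:
  f_s = 4169.7 Hz, v_o = 12.8 m/s, v_s = 4.1 m/s
  Direction: receding
Formula: f_o = f_s * (c - v_o) / (c + v_s)
Numerator: c - v_o = 343 - 12.8 = 330.2
Denominator: c + v_s = 343 + 4.1 = 347.1
f_o = 4169.7 * 330.2 / 347.1 = 3966.68

3966.68 Hz


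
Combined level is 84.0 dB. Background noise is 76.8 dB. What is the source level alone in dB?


Given values:
  L_total = 84.0 dB, L_bg = 76.8 dB
Formula: L_source = 10 * log10(10^(L_total/10) - 10^(L_bg/10))
Convert to linear:
  10^(84.0/10) = 251188643.151
  10^(76.8/10) = 47863009.2323
Difference: 251188643.151 - 47863009.2323 = 203325633.9187
L_source = 10 * log10(203325633.9187) = 83.08

83.08 dB


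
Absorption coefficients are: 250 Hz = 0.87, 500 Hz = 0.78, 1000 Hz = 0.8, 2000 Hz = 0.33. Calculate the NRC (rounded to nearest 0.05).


Given values:
  a_250 = 0.87, a_500 = 0.78
  a_1000 = 0.8, a_2000 = 0.33
Formula: NRC = (a250 + a500 + a1000 + a2000) / 4
Sum = 0.87 + 0.78 + 0.8 + 0.33 = 2.78
NRC = 2.78 / 4 = 0.695
Rounded to nearest 0.05: 0.7

0.7


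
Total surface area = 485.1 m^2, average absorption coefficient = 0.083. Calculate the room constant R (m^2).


Given values:
  S = 485.1 m^2, alpha = 0.083
Formula: R = S * alpha / (1 - alpha)
Numerator: 485.1 * 0.083 = 40.2633
Denominator: 1 - 0.083 = 0.917
R = 40.2633 / 0.917 = 43.91

43.91 m^2


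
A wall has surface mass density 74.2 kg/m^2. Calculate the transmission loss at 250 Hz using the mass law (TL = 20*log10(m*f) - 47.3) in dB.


Given values:
  m = 74.2 kg/m^2, f = 250 Hz
Formula: TL = 20 * log10(m * f) - 47.3
Compute m * f = 74.2 * 250 = 18550.0
Compute log10(18550.0) = 4.268344
Compute 20 * 4.268344 = 85.3669
TL = 85.3669 - 47.3 = 38.07

38.07 dB


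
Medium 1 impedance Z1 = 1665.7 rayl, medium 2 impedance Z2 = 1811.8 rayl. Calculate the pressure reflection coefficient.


Given values:
  Z1 = 1665.7 rayl, Z2 = 1811.8 rayl
Formula: R = (Z2 - Z1) / (Z2 + Z1)
Numerator: Z2 - Z1 = 1811.8 - 1665.7 = 146.1
Denominator: Z2 + Z1 = 1811.8 + 1665.7 = 3477.5
R = 146.1 / 3477.5 = 0.042

0.042


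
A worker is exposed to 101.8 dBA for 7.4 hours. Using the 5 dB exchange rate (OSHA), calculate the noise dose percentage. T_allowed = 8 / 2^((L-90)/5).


Given values:
  L = 101.8 dBA, T = 7.4 hours
Formula: T_allowed = 8 / 2^((L - 90) / 5)
Compute exponent: (101.8 - 90) / 5 = 2.36
Compute 2^(2.36) = 5.133704
T_allowed = 8 / 5.133704 = 1.558329 hours
Dose = (T / T_allowed) * 100
Dose = (7.4 / 1.558329) * 100 = 474.87

474.87 %


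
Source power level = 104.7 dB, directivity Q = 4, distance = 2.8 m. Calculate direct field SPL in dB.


Given values:
  Lw = 104.7 dB, Q = 4, r = 2.8 m
Formula: SPL = Lw + 10 * log10(Q / (4 * pi * r^2))
Compute 4 * pi * r^2 = 4 * pi * 2.8^2 = 98.5203
Compute Q / denom = 4 / 98.5203 = 0.04060077
Compute 10 * log10(0.04060077) = -13.9147
SPL = 104.7 + (-13.9147) = 90.79

90.79 dB


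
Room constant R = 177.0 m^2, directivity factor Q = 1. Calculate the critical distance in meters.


Given values:
  R = 177.0 m^2, Q = 1
Formula: d_c = 0.141 * sqrt(Q * R)
Compute Q * R = 1 * 177.0 = 177.0
Compute sqrt(177.0) = 13.3041
d_c = 0.141 * 13.3041 = 1.876

1.876 m


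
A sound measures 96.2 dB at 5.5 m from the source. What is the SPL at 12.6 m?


Given values:
  SPL1 = 96.2 dB, r1 = 5.5 m, r2 = 12.6 m
Formula: SPL2 = SPL1 - 20 * log10(r2 / r1)
Compute ratio: r2 / r1 = 12.6 / 5.5 = 2.2909
Compute log10: log10(2.2909) = 0.360006
Compute drop: 20 * 0.360006 = 7.2001
SPL2 = 96.2 - 7.2001 = 89.0

89.0 dB


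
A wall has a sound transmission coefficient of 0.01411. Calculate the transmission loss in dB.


Given values:
  tau = 0.01411
Formula: TL = 10 * log10(1 / tau)
Compute 1 / tau = 1 / 0.01411 = 70.8717
Compute log10(70.8717) = 1.850473
TL = 10 * 1.850473 = 18.5

18.5 dB


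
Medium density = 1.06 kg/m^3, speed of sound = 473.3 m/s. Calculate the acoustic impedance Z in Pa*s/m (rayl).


Given values:
  rho = 1.06 kg/m^3
  c = 473.3 m/s
Formula: Z = rho * c
Z = 1.06 * 473.3
Z = 501.7

501.7 rayl


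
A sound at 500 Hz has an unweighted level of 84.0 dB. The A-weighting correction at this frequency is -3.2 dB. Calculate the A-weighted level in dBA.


Given values:
  SPL = 84.0 dB
  A-weighting at 500 Hz = -3.2 dB
Formula: L_A = SPL + A_weight
L_A = 84.0 + (-3.2)
L_A = 80.8

80.8 dBA


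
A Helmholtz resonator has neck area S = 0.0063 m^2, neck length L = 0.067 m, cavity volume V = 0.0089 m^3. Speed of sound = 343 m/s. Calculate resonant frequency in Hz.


Given values:
  S = 0.0063 m^2, L = 0.067 m, V = 0.0089 m^3, c = 343 m/s
Formula: f = (c / (2*pi)) * sqrt(S / (V * L))
Compute V * L = 0.0089 * 0.067 = 0.0005963
Compute S / (V * L) = 0.0063 / 0.0005963 = 10.5652
Compute sqrt(10.5652) = 3.250415
Compute c / (2*pi) = 343 / 6.283185 = 54.590148
f = 54.590148 * 3.250415 = 177.44

177.44 Hz


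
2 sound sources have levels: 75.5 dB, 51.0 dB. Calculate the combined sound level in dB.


Formula: L_total = 10 * log10( sum(10^(Li/10)) )
  Source 1: 10^(75.5/10) = 35481338.9234
  Source 2: 10^(51.0/10) = 125892.5412
Sum of linear values = 35607231.4646
L_total = 10 * log10(35607231.4646) = 75.52

75.52 dB


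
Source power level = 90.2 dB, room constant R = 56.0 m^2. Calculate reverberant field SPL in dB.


Given values:
  Lw = 90.2 dB, R = 56.0 m^2
Formula: SPL = Lw + 10 * log10(4 / R)
Compute 4 / R = 4 / 56.0 = 0.071429
Compute 10 * log10(0.071429) = -11.4613
SPL = 90.2 + (-11.4613) = 78.74

78.74 dB


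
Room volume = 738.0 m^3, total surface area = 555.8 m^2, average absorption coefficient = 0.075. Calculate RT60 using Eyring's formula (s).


Given values:
  V = 738.0 m^3, S = 555.8 m^2, alpha = 0.075
Formula: RT60 = 0.161 * V / (-S * ln(1 - alpha))
Compute ln(1 - 0.075) = ln(0.925) = -0.077962
Denominator: -555.8 * -0.077962 = 43.3313
Numerator: 0.161 * 738.0 = 118.818
RT60 = 118.818 / 43.3313 = 2.742

2.742 s


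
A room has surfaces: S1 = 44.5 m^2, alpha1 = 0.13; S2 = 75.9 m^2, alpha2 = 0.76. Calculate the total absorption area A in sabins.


Given surfaces:
  Surface 1: 44.5 * 0.13 = 5.785
  Surface 2: 75.9 * 0.76 = 57.684
Formula: A = sum(Si * alpha_i)
A = 5.785 + 57.684
A = 63.47

63.47 sabins


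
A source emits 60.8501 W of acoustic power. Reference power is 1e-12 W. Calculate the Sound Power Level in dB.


Given values:
  W = 60.8501 W
  W_ref = 1e-12 W
Formula: SWL = 10 * log10(W / W_ref)
Compute ratio: W / W_ref = 60850100000000
Compute log10: log10(60850100000000) = 13.784261
Multiply: SWL = 10 * 13.784261 = 137.84

137.84 dB


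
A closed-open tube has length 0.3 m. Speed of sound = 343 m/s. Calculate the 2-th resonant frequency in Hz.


Given values:
  Tube type: closed-open, L = 0.3 m, c = 343 m/s, n = 2
Formula: f_n = (2n - 1) * c / (4 * L)
Compute 2n - 1 = 2*2 - 1 = 3
Compute 4 * L = 4 * 0.3 = 1.2
f = 3 * 343 / 1.2
f = 857.5

857.5 Hz


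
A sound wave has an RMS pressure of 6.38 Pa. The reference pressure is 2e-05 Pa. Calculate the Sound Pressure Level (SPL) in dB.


Given values:
  p = 6.38 Pa
  p_ref = 2e-05 Pa
Formula: SPL = 20 * log10(p / p_ref)
Compute ratio: p / p_ref = 6.38 / 2e-05 = 319000
Compute log10: log10(319000) = 5.503791
Multiply: SPL = 20 * 5.503791 = 110.08

110.08 dB


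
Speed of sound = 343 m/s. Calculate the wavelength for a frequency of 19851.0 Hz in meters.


Given values:
  c = 343 m/s, f = 19851.0 Hz
Formula: lambda = c / f
lambda = 343 / 19851.0
lambda = 0.0173

0.0173 m


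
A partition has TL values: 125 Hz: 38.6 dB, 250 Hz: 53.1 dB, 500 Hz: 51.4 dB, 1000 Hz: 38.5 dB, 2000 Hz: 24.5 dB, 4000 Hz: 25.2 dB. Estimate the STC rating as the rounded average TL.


Given TL values at each frequency:
  125 Hz: 38.6 dB
  250 Hz: 53.1 dB
  500 Hz: 51.4 dB
  1000 Hz: 38.5 dB
  2000 Hz: 24.5 dB
  4000 Hz: 25.2 dB
Formula: STC ~ round(average of TL values)
Sum = 38.6 + 53.1 + 51.4 + 38.5 + 24.5 + 25.2 = 231.3
Average = 231.3 / 6 = 38.55
Rounded: 39

39


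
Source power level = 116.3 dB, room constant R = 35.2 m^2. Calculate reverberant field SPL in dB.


Given values:
  Lw = 116.3 dB, R = 35.2 m^2
Formula: SPL = Lw + 10 * log10(4 / R)
Compute 4 / R = 4 / 35.2 = 0.113636
Compute 10 * log10(0.113636) = -9.4448
SPL = 116.3 + (-9.4448) = 106.86

106.86 dB


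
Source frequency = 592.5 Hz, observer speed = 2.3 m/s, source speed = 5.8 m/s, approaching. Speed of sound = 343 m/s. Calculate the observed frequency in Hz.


Given values:
  f_s = 592.5 Hz, v_o = 2.3 m/s, v_s = 5.8 m/s
  Direction: approaching
Formula: f_o = f_s * (c + v_o) / (c - v_s)
Numerator: c + v_o = 343 + 2.3 = 345.3
Denominator: c - v_s = 343 - 5.8 = 337.2
f_o = 592.5 * 345.3 / 337.2 = 606.73

606.73 Hz


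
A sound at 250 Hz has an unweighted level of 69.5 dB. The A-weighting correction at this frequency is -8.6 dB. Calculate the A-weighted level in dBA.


Given values:
  SPL = 69.5 dB
  A-weighting at 250 Hz = -8.6 dB
Formula: L_A = SPL + A_weight
L_A = 69.5 + (-8.6)
L_A = 60.9

60.9 dBA


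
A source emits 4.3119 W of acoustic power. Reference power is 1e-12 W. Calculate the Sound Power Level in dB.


Given values:
  W = 4.3119 W
  W_ref = 1e-12 W
Formula: SWL = 10 * log10(W / W_ref)
Compute ratio: W / W_ref = 4311900000000
Compute log10: log10(4311900000000) = 12.634669
Multiply: SWL = 10 * 12.634669 = 126.35

126.35 dB


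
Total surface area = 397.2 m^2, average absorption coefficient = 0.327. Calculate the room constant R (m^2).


Given values:
  S = 397.2 m^2, alpha = 0.327
Formula: R = S * alpha / (1 - alpha)
Numerator: 397.2 * 0.327 = 129.8844
Denominator: 1 - 0.327 = 0.673
R = 129.8844 / 0.673 = 192.99

192.99 m^2


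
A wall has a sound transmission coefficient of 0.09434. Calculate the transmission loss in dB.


Given values:
  tau = 0.09434
Formula: TL = 10 * log10(1 / tau)
Compute 1 / tau = 1 / 0.09434 = 10.6
Compute log10(10.6) = 1.025306
TL = 10 * 1.025306 = 10.25

10.25 dB


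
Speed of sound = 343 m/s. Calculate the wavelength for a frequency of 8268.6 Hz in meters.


Given values:
  c = 343 m/s, f = 8268.6 Hz
Formula: lambda = c / f
lambda = 343 / 8268.6
lambda = 0.0415

0.0415 m


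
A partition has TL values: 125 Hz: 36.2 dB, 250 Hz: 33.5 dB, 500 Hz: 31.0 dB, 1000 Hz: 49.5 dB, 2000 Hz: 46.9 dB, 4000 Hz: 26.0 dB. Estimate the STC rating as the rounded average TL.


Given TL values at each frequency:
  125 Hz: 36.2 dB
  250 Hz: 33.5 dB
  500 Hz: 31.0 dB
  1000 Hz: 49.5 dB
  2000 Hz: 46.9 dB
  4000 Hz: 26.0 dB
Formula: STC ~ round(average of TL values)
Sum = 36.2 + 33.5 + 31.0 + 49.5 + 46.9 + 26.0 = 223.1
Average = 223.1 / 6 = 37.18
Rounded: 37

37


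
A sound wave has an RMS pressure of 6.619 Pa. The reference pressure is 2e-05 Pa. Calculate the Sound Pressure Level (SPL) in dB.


Given values:
  p = 6.619 Pa
  p_ref = 2e-05 Pa
Formula: SPL = 20 * log10(p / p_ref)
Compute ratio: p / p_ref = 6.619 / 2e-05 = 330950
Compute log10: log10(330950) = 5.519762
Multiply: SPL = 20 * 5.519762 = 110.4

110.4 dB


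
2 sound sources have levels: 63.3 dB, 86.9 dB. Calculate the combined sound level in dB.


Formula: L_total = 10 * log10( sum(10^(Li/10)) )
  Source 1: 10^(63.3/10) = 2137962.0895
  Source 2: 10^(86.9/10) = 489778819.3684
Sum of linear values = 491916781.4579
L_total = 10 * log10(491916781.4579) = 86.92

86.92 dB


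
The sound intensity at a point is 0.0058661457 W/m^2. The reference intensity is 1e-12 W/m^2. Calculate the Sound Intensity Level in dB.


Given values:
  I = 0.0058661457 W/m^2
  I_ref = 1e-12 W/m^2
Formula: SIL = 10 * log10(I / I_ref)
Compute ratio: I / I_ref = 5866145700
Compute log10: log10(5866145700) = 9.768353
Multiply: SIL = 10 * 9.768353 = 97.68

97.68 dB


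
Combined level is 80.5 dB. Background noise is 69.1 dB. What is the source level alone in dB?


Given values:
  L_total = 80.5 dB, L_bg = 69.1 dB
Formula: L_source = 10 * log10(10^(L_total/10) - 10^(L_bg/10))
Convert to linear:
  10^(80.5/10) = 112201845.4302
  10^(69.1/10) = 8128305.1616
Difference: 112201845.4302 - 8128305.1616 = 104073540.2686
L_source = 10 * log10(104073540.2686) = 80.17

80.17 dB


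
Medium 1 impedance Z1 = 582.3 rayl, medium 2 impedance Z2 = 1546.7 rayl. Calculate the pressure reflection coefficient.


Given values:
  Z1 = 582.3 rayl, Z2 = 1546.7 rayl
Formula: R = (Z2 - Z1) / (Z2 + Z1)
Numerator: Z2 - Z1 = 1546.7 - 582.3 = 964.4
Denominator: Z2 + Z1 = 1546.7 + 582.3 = 2129.0
R = 964.4 / 2129.0 = 0.453

0.453


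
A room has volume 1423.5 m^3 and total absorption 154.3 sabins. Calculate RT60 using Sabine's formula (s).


Given values:
  V = 1423.5 m^3
  A = 154.3 sabins
Formula: RT60 = 0.161 * V / A
Numerator: 0.161 * 1423.5 = 229.1835
RT60 = 229.1835 / 154.3 = 1.485

1.485 s


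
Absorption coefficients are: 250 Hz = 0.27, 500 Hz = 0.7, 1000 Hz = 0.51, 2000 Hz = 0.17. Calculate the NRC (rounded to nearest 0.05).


Given values:
  a_250 = 0.27, a_500 = 0.7
  a_1000 = 0.51, a_2000 = 0.17
Formula: NRC = (a250 + a500 + a1000 + a2000) / 4
Sum = 0.27 + 0.7 + 0.51 + 0.17 = 1.65
NRC = 1.65 / 4 = 0.4125
Rounded to nearest 0.05: 0.4

0.4


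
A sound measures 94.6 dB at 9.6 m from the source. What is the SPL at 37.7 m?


Given values:
  SPL1 = 94.6 dB, r1 = 9.6 m, r2 = 37.7 m
Formula: SPL2 = SPL1 - 20 * log10(r2 / r1)
Compute ratio: r2 / r1 = 37.7 / 9.6 = 3.9271
Compute log10: log10(3.9271) = 0.594072
Compute drop: 20 * 0.594072 = 11.8814
SPL2 = 94.6 - 11.8814 = 82.72

82.72 dB


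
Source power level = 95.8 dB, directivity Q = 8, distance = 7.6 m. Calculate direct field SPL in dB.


Given values:
  Lw = 95.8 dB, Q = 8, r = 7.6 m
Formula: SPL = Lw + 10 * log10(Q / (4 * pi * r^2))
Compute 4 * pi * r^2 = 4 * pi * 7.6^2 = 725.8336
Compute Q / denom = 8 / 725.8336 = 0.01102181
Compute 10 * log10(0.01102181) = -19.5775
SPL = 95.8 + (-19.5775) = 76.22

76.22 dB


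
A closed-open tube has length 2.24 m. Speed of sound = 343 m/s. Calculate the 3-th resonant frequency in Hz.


Given values:
  Tube type: closed-open, L = 2.24 m, c = 343 m/s, n = 3
Formula: f_n = (2n - 1) * c / (4 * L)
Compute 2n - 1 = 2*3 - 1 = 5
Compute 4 * L = 4 * 2.24 = 8.96
f = 5 * 343 / 8.96
f = 191.41

191.41 Hz


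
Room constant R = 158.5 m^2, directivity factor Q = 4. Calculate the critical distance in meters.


Given values:
  R = 158.5 m^2, Q = 4
Formula: d_c = 0.141 * sqrt(Q * R)
Compute Q * R = 4 * 158.5 = 634.0
Compute sqrt(634.0) = 25.1794
d_c = 0.141 * 25.1794 = 3.55

3.55 m


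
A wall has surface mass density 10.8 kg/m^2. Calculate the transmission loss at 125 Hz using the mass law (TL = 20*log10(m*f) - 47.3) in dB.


Given values:
  m = 10.8 kg/m^2, f = 125 Hz
Formula: TL = 20 * log10(m * f) - 47.3
Compute m * f = 10.8 * 125 = 1350.0
Compute log10(1350.0) = 3.130334
Compute 20 * 3.130334 = 62.6067
TL = 62.6067 - 47.3 = 15.31

15.31 dB


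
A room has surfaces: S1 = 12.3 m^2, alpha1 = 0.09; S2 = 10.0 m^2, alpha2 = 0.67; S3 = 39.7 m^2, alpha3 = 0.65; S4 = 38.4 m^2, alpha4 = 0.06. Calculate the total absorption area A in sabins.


Given surfaces:
  Surface 1: 12.3 * 0.09 = 1.107
  Surface 2: 10.0 * 0.67 = 6.7
  Surface 3: 39.7 * 0.65 = 25.805
  Surface 4: 38.4 * 0.06 = 2.304
Formula: A = sum(Si * alpha_i)
A = 1.107 + 6.7 + 25.805 + 2.304
A = 35.92

35.92 sabins


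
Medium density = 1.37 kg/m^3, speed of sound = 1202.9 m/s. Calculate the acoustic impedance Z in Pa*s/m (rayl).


Given values:
  rho = 1.37 kg/m^3
  c = 1202.9 m/s
Formula: Z = rho * c
Z = 1.37 * 1202.9
Z = 1647.97

1647.97 rayl


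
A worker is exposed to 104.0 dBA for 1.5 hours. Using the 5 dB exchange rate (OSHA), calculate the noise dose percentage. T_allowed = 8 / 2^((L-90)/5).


Given values:
  L = 104.0 dBA, T = 1.5 hours
Formula: T_allowed = 8 / 2^((L - 90) / 5)
Compute exponent: (104.0 - 90) / 5 = 2.8
Compute 2^(2.8) = 6.964405
T_allowed = 8 / 6.964405 = 1.148698 hours
Dose = (T / T_allowed) * 100
Dose = (1.5 / 1.148698) * 100 = 130.58

130.58 %


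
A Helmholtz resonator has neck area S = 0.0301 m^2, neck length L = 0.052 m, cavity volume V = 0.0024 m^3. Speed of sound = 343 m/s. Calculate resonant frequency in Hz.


Given values:
  S = 0.0301 m^2, L = 0.052 m, V = 0.0024 m^3, c = 343 m/s
Formula: f = (c / (2*pi)) * sqrt(S / (V * L))
Compute V * L = 0.0024 * 0.052 = 0.0001248
Compute S / (V * L) = 0.0301 / 0.0001248 = 241.1859
Compute sqrt(241.1859) = 15.530161
Compute c / (2*pi) = 343 / 6.283185 = 54.590148
f = 54.590148 * 15.530161 = 847.79

847.79 Hz


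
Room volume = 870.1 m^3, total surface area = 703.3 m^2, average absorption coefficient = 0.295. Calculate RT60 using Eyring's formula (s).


Given values:
  V = 870.1 m^3, S = 703.3 m^2, alpha = 0.295
Formula: RT60 = 0.161 * V / (-S * ln(1 - alpha))
Compute ln(1 - 0.295) = ln(0.705) = -0.349557
Denominator: -703.3 * -0.349557 = 245.8434
Numerator: 0.161 * 870.1 = 140.0861
RT60 = 140.0861 / 245.8434 = 0.57

0.57 s


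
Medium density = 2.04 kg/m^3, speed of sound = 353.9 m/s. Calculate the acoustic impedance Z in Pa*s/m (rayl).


Given values:
  rho = 2.04 kg/m^3
  c = 353.9 m/s
Formula: Z = rho * c
Z = 2.04 * 353.9
Z = 721.96

721.96 rayl


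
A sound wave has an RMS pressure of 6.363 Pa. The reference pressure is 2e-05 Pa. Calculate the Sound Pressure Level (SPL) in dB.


Given values:
  p = 6.363 Pa
  p_ref = 2e-05 Pa
Formula: SPL = 20 * log10(p / p_ref)
Compute ratio: p / p_ref = 6.363 / 2e-05 = 318150
Compute log10: log10(318150) = 5.502632
Multiply: SPL = 20 * 5.502632 = 110.05

110.05 dB


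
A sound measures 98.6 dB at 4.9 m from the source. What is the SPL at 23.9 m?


Given values:
  SPL1 = 98.6 dB, r1 = 4.9 m, r2 = 23.9 m
Formula: SPL2 = SPL1 - 20 * log10(r2 / r1)
Compute ratio: r2 / r1 = 23.9 / 4.9 = 4.8776
Compute log10: log10(4.8776) = 0.688206
Compute drop: 20 * 0.688206 = 13.7641
SPL2 = 98.6 - 13.7641 = 84.84

84.84 dB


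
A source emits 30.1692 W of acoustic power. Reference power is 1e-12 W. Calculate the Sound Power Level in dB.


Given values:
  W = 30.1692 W
  W_ref = 1e-12 W
Formula: SWL = 10 * log10(W / W_ref)
Compute ratio: W / W_ref = 30169200000000
Compute log10: log10(30169200000000) = 13.479564
Multiply: SWL = 10 * 13.479564 = 134.8

134.8 dB


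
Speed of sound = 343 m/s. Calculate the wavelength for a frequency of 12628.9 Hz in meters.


Given values:
  c = 343 m/s, f = 12628.9 Hz
Formula: lambda = c / f
lambda = 343 / 12628.9
lambda = 0.0272

0.0272 m


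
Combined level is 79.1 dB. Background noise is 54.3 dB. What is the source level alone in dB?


Given values:
  L_total = 79.1 dB, L_bg = 54.3 dB
Formula: L_source = 10 * log10(10^(L_total/10) - 10^(L_bg/10))
Convert to linear:
  10^(79.1/10) = 81283051.6164
  10^(54.3/10) = 269153.4804
Difference: 81283051.6164 - 269153.4804 = 81013898.136
L_source = 10 * log10(81013898.136) = 79.09

79.09 dB


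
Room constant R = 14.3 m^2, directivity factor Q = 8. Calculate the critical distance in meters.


Given values:
  R = 14.3 m^2, Q = 8
Formula: d_c = 0.141 * sqrt(Q * R)
Compute Q * R = 8 * 14.3 = 114.4
Compute sqrt(114.4) = 10.6958
d_c = 0.141 * 10.6958 = 1.508

1.508 m


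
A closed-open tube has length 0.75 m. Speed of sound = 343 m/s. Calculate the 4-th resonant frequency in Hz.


Given values:
  Tube type: closed-open, L = 0.75 m, c = 343 m/s, n = 4
Formula: f_n = (2n - 1) * c / (4 * L)
Compute 2n - 1 = 2*4 - 1 = 7
Compute 4 * L = 4 * 0.75 = 3.0
f = 7 * 343 / 3.0
f = 800.33

800.33 Hz


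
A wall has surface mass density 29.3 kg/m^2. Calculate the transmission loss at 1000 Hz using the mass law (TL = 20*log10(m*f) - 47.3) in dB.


Given values:
  m = 29.3 kg/m^2, f = 1000 Hz
Formula: TL = 20 * log10(m * f) - 47.3
Compute m * f = 29.3 * 1000 = 29300.0
Compute log10(29300.0) = 4.466868
Compute 20 * 4.466868 = 89.3374
TL = 89.3374 - 47.3 = 42.04

42.04 dB


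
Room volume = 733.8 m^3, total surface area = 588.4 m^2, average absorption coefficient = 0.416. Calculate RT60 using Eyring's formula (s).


Given values:
  V = 733.8 m^3, S = 588.4 m^2, alpha = 0.416
Formula: RT60 = 0.161 * V / (-S * ln(1 - alpha))
Compute ln(1 - 0.416) = ln(0.584) = -0.537854
Denominator: -588.4 * -0.537854 = 316.4733
Numerator: 0.161 * 733.8 = 118.1418
RT60 = 118.1418 / 316.4733 = 0.373

0.373 s


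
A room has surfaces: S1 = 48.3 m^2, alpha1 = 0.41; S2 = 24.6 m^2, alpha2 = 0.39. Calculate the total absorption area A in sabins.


Given surfaces:
  Surface 1: 48.3 * 0.41 = 19.803
  Surface 2: 24.6 * 0.39 = 9.594
Formula: A = sum(Si * alpha_i)
A = 19.803 + 9.594
A = 29.4

29.4 sabins


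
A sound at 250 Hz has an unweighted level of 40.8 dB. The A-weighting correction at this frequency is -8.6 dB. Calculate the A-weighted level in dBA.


Given values:
  SPL = 40.8 dB
  A-weighting at 250 Hz = -8.6 dB
Formula: L_A = SPL + A_weight
L_A = 40.8 + (-8.6)
L_A = 32.2

32.2 dBA


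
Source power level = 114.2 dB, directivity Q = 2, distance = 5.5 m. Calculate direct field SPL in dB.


Given values:
  Lw = 114.2 dB, Q = 2, r = 5.5 m
Formula: SPL = Lw + 10 * log10(Q / (4 * pi * r^2))
Compute 4 * pi * r^2 = 4 * pi * 5.5^2 = 380.1327
Compute Q / denom = 2 / 380.1327 = 0.00526132
Compute 10 * log10(0.00526132) = -22.7891
SPL = 114.2 + (-22.7891) = 91.41

91.41 dB


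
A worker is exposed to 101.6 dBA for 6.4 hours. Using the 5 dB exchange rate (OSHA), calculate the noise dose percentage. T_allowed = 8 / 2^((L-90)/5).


Given values:
  L = 101.6 dBA, T = 6.4 hours
Formula: T_allowed = 8 / 2^((L - 90) / 5)
Compute exponent: (101.6 - 90) / 5 = 2.32
Compute 2^(2.32) = 4.993322
T_allowed = 8 / 4.993322 = 1.60214 hours
Dose = (T / T_allowed) * 100
Dose = (6.4 / 1.60214) * 100 = 399.47

399.47 %


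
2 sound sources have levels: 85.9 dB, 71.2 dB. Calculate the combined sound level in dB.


Formula: L_total = 10 * log10( sum(10^(Li/10)) )
  Source 1: 10^(85.9/10) = 389045144.9943
  Source 2: 10^(71.2/10) = 13182567.3856
Sum of linear values = 402227712.3799
L_total = 10 * log10(402227712.3799) = 86.04

86.04 dB


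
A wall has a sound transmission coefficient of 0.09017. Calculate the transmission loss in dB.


Given values:
  tau = 0.09017
Formula: TL = 10 * log10(1 / tau)
Compute 1 / tau = 1 / 0.09017 = 11.0902
Compute log10(11.0902) = 1.044939
TL = 10 * 1.044939 = 10.45

10.45 dB


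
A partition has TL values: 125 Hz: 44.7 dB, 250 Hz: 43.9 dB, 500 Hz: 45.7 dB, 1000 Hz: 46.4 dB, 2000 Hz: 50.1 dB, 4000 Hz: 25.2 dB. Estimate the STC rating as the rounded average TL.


Given TL values at each frequency:
  125 Hz: 44.7 dB
  250 Hz: 43.9 dB
  500 Hz: 45.7 dB
  1000 Hz: 46.4 dB
  2000 Hz: 50.1 dB
  4000 Hz: 25.2 dB
Formula: STC ~ round(average of TL values)
Sum = 44.7 + 43.9 + 45.7 + 46.4 + 50.1 + 25.2 = 256.0
Average = 256.0 / 6 = 42.67
Rounded: 43

43


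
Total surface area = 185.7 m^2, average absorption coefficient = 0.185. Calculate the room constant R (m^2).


Given values:
  S = 185.7 m^2, alpha = 0.185
Formula: R = S * alpha / (1 - alpha)
Numerator: 185.7 * 0.185 = 34.3545
Denominator: 1 - 0.185 = 0.815
R = 34.3545 / 0.815 = 42.15

42.15 m^2


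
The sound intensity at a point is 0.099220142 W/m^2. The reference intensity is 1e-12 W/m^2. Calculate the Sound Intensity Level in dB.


Given values:
  I = 0.099220142 W/m^2
  I_ref = 1e-12 W/m^2
Formula: SIL = 10 * log10(I / I_ref)
Compute ratio: I / I_ref = 99220142000
Compute log10: log10(99220142000) = 10.9966
Multiply: SIL = 10 * 10.9966 = 109.97

109.97 dB


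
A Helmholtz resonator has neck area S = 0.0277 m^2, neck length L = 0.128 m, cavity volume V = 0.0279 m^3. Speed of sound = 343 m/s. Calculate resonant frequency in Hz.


Given values:
  S = 0.0277 m^2, L = 0.128 m, V = 0.0279 m^3, c = 343 m/s
Formula: f = (c / (2*pi)) * sqrt(S / (V * L))
Compute V * L = 0.0279 * 0.128 = 0.0035712
Compute S / (V * L) = 0.0277 / 0.0035712 = 7.7565
Compute sqrt(7.7565) = 2.785049
Compute c / (2*pi) = 343 / 6.283185 = 54.590148
f = 54.590148 * 2.785049 = 152.04

152.04 Hz


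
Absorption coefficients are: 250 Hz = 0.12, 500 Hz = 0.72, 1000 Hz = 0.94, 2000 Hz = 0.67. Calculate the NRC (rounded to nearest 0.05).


Given values:
  a_250 = 0.12, a_500 = 0.72
  a_1000 = 0.94, a_2000 = 0.67
Formula: NRC = (a250 + a500 + a1000 + a2000) / 4
Sum = 0.12 + 0.72 + 0.94 + 0.67 = 2.45
NRC = 2.45 / 4 = 0.6125
Rounded to nearest 0.05: 0.6

0.6


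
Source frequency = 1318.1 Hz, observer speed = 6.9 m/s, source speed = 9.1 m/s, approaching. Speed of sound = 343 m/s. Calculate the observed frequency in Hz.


Given values:
  f_s = 1318.1 Hz, v_o = 6.9 m/s, v_s = 9.1 m/s
  Direction: approaching
Formula: f_o = f_s * (c + v_o) / (c - v_s)
Numerator: c + v_o = 343 + 6.9 = 349.9
Denominator: c - v_s = 343 - 9.1 = 333.9
f_o = 1318.1 * 349.9 / 333.9 = 1381.26

1381.26 Hz


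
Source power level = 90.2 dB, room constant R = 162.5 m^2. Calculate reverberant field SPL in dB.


Given values:
  Lw = 90.2 dB, R = 162.5 m^2
Formula: SPL = Lw + 10 * log10(4 / R)
Compute 4 / R = 4 / 162.5 = 0.024615
Compute 10 * log10(0.024615) = -16.088
SPL = 90.2 + (-16.088) = 74.11

74.11 dB


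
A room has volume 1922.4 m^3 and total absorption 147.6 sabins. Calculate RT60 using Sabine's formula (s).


Given values:
  V = 1922.4 m^3
  A = 147.6 sabins
Formula: RT60 = 0.161 * V / A
Numerator: 0.161 * 1922.4 = 309.5064
RT60 = 309.5064 / 147.6 = 2.097

2.097 s


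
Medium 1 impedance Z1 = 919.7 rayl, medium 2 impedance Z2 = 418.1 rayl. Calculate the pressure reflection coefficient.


Given values:
  Z1 = 919.7 rayl, Z2 = 418.1 rayl
Formula: R = (Z2 - Z1) / (Z2 + Z1)
Numerator: Z2 - Z1 = 418.1 - 919.7 = -501.6
Denominator: Z2 + Z1 = 418.1 + 919.7 = 1337.8
R = -501.6 / 1337.8 = -0.3749

-0.3749


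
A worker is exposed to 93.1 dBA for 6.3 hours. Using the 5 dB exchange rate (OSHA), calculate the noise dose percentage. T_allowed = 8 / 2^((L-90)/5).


Given values:
  L = 93.1 dBA, T = 6.3 hours
Formula: T_allowed = 8 / 2^((L - 90) / 5)
Compute exponent: (93.1 - 90) / 5 = 0.62
Compute 2^(0.62) = 1.536875
T_allowed = 8 / 1.536875 = 5.205368 hours
Dose = (T / T_allowed) * 100
Dose = (6.3 / 5.205368) * 100 = 121.03

121.03 %


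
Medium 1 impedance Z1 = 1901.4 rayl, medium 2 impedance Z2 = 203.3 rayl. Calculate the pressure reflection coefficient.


Given values:
  Z1 = 1901.4 rayl, Z2 = 203.3 rayl
Formula: R = (Z2 - Z1) / (Z2 + Z1)
Numerator: Z2 - Z1 = 203.3 - 1901.4 = -1698.1
Denominator: Z2 + Z1 = 203.3 + 1901.4 = 2104.7
R = -1698.1 / 2104.7 = -0.8068

-0.8068


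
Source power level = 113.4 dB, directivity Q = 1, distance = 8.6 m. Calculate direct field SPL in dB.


Given values:
  Lw = 113.4 dB, Q = 1, r = 8.6 m
Formula: SPL = Lw + 10 * log10(Q / (4 * pi * r^2))
Compute 4 * pi * r^2 = 4 * pi * 8.6^2 = 929.4088
Compute Q / denom = 1 / 929.4088 = 0.00107595
Compute 10 * log10(0.00107595) = -29.6821
SPL = 113.4 + (-29.6821) = 83.72

83.72 dB


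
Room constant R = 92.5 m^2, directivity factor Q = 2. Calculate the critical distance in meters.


Given values:
  R = 92.5 m^2, Q = 2
Formula: d_c = 0.141 * sqrt(Q * R)
Compute Q * R = 2 * 92.5 = 185.0
Compute sqrt(185.0) = 13.6015
d_c = 0.141 * 13.6015 = 1.918

1.918 m


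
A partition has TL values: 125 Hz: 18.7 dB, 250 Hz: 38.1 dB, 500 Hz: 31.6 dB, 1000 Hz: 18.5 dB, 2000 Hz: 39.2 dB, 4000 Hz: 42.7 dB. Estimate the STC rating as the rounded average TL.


Given TL values at each frequency:
  125 Hz: 18.7 dB
  250 Hz: 38.1 dB
  500 Hz: 31.6 dB
  1000 Hz: 18.5 dB
  2000 Hz: 39.2 dB
  4000 Hz: 42.7 dB
Formula: STC ~ round(average of TL values)
Sum = 18.7 + 38.1 + 31.6 + 18.5 + 39.2 + 42.7 = 188.8
Average = 188.8 / 6 = 31.47
Rounded: 31

31


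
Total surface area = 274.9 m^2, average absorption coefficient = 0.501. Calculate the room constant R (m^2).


Given values:
  S = 274.9 m^2, alpha = 0.501
Formula: R = S * alpha / (1 - alpha)
Numerator: 274.9 * 0.501 = 137.7249
Denominator: 1 - 0.501 = 0.499
R = 137.7249 / 0.499 = 276.0

276.0 m^2


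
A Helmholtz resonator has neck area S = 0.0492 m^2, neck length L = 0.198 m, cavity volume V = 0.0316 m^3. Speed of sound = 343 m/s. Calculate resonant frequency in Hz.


Given values:
  S = 0.0492 m^2, L = 0.198 m, V = 0.0316 m^3, c = 343 m/s
Formula: f = (c / (2*pi)) * sqrt(S / (V * L))
Compute V * L = 0.0316 * 0.198 = 0.0062568
Compute S / (V * L) = 0.0492 / 0.0062568 = 7.8634
Compute sqrt(7.8634) = 2.804175
Compute c / (2*pi) = 343 / 6.283185 = 54.590148
f = 54.590148 * 2.804175 = 153.08

153.08 Hz


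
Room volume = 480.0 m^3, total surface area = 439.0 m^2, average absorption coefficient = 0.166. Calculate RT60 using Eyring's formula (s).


Given values:
  V = 480.0 m^3, S = 439.0 m^2, alpha = 0.166
Formula: RT60 = 0.161 * V / (-S * ln(1 - alpha))
Compute ln(1 - 0.166) = ln(0.834) = -0.181522
Denominator: -439.0 * -0.181522 = 79.6882
Numerator: 0.161 * 480.0 = 77.28
RT60 = 77.28 / 79.6882 = 0.97

0.97 s


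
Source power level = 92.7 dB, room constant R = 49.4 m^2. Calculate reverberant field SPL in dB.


Given values:
  Lw = 92.7 dB, R = 49.4 m^2
Formula: SPL = Lw + 10 * log10(4 / R)
Compute 4 / R = 4 / 49.4 = 0.080972
Compute 10 * log10(0.080972) = -10.9167
SPL = 92.7 + (-10.9167) = 81.78

81.78 dB


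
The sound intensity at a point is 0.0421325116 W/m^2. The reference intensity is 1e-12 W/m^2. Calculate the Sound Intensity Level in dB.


Given values:
  I = 0.0421325116 W/m^2
  I_ref = 1e-12 W/m^2
Formula: SIL = 10 * log10(I / I_ref)
Compute ratio: I / I_ref = 42132511600
Compute log10: log10(42132511600) = 10.624617
Multiply: SIL = 10 * 10.624617 = 106.25

106.25 dB


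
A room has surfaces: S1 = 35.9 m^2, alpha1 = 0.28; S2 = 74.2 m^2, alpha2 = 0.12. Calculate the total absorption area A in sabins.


Given surfaces:
  Surface 1: 35.9 * 0.28 = 10.052
  Surface 2: 74.2 * 0.12 = 8.904
Formula: A = sum(Si * alpha_i)
A = 10.052 + 8.904
A = 18.96

18.96 sabins


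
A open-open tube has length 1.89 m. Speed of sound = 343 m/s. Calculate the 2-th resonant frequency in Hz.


Given values:
  Tube type: open-open, L = 1.89 m, c = 343 m/s, n = 2
Formula: f_n = n * c / (2 * L)
Compute 2 * L = 2 * 1.89 = 3.78
f = 2 * 343 / 3.78
f = 181.48

181.48 Hz


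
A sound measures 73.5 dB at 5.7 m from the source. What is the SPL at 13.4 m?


Given values:
  SPL1 = 73.5 dB, r1 = 5.7 m, r2 = 13.4 m
Formula: SPL2 = SPL1 - 20 * log10(r2 / r1)
Compute ratio: r2 / r1 = 13.4 / 5.7 = 2.3509
Compute log10: log10(2.3509) = 0.371234
Compute drop: 20 * 0.371234 = 7.4247
SPL2 = 73.5 - 7.4247 = 66.08

66.08 dB


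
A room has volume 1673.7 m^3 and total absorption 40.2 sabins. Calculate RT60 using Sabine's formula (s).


Given values:
  V = 1673.7 m^3
  A = 40.2 sabins
Formula: RT60 = 0.161 * V / A
Numerator: 0.161 * 1673.7 = 269.4657
RT60 = 269.4657 / 40.2 = 6.703

6.703 s


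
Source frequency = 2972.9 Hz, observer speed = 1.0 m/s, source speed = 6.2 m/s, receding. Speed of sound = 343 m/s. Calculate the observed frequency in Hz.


Given values:
  f_s = 2972.9 Hz, v_o = 1.0 m/s, v_s = 6.2 m/s
  Direction: receding
Formula: f_o = f_s * (c - v_o) / (c + v_s)
Numerator: c - v_o = 343 - 1.0 = 342.0
Denominator: c + v_s = 343 + 6.2 = 349.2
f_o = 2972.9 * 342.0 / 349.2 = 2911.6

2911.6 Hz


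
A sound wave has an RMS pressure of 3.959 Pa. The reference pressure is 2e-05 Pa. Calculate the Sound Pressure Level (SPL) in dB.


Given values:
  p = 3.959 Pa
  p_ref = 2e-05 Pa
Formula: SPL = 20 * log10(p / p_ref)
Compute ratio: p / p_ref = 3.959 / 2e-05 = 197950
Compute log10: log10(197950) = 5.296556
Multiply: SPL = 20 * 5.296556 = 105.93

105.93 dB


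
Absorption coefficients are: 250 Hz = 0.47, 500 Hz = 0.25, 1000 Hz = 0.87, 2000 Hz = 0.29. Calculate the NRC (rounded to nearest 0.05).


Given values:
  a_250 = 0.47, a_500 = 0.25
  a_1000 = 0.87, a_2000 = 0.29
Formula: NRC = (a250 + a500 + a1000 + a2000) / 4
Sum = 0.47 + 0.25 + 0.87 + 0.29 = 1.88
NRC = 1.88 / 4 = 0.47
Rounded to nearest 0.05: 0.45

0.45


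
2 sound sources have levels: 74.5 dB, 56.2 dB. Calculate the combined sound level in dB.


Formula: L_total = 10 * log10( sum(10^(Li/10)) )
  Source 1: 10^(74.5/10) = 28183829.3126
  Source 2: 10^(56.2/10) = 416869.3835
Sum of linear values = 28600698.6961
L_total = 10 * log10(28600698.6961) = 74.56

74.56 dB


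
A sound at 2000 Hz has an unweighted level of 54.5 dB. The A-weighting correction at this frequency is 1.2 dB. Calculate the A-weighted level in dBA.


Given values:
  SPL = 54.5 dB
  A-weighting at 2000 Hz = 1.2 dB
Formula: L_A = SPL + A_weight
L_A = 54.5 + (1.2)
L_A = 55.7

55.7 dBA


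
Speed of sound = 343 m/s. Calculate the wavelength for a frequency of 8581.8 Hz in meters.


Given values:
  c = 343 m/s, f = 8581.8 Hz
Formula: lambda = c / f
lambda = 343 / 8581.8
lambda = 0.04

0.04 m


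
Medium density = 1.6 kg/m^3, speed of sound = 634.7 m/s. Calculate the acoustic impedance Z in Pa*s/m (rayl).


Given values:
  rho = 1.6 kg/m^3
  c = 634.7 m/s
Formula: Z = rho * c
Z = 1.6 * 634.7
Z = 1015.52

1015.52 rayl


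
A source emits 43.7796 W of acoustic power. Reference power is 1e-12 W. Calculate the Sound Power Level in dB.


Given values:
  W = 43.7796 W
  W_ref = 1e-12 W
Formula: SWL = 10 * log10(W / W_ref)
Compute ratio: W / W_ref = 43779600000000
Compute log10: log10(43779600000000) = 13.641272
Multiply: SWL = 10 * 13.641272 = 136.41

136.41 dB


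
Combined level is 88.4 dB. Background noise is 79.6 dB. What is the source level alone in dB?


Given values:
  L_total = 88.4 dB, L_bg = 79.6 dB
Formula: L_source = 10 * log10(10^(L_total/10) - 10^(L_bg/10))
Convert to linear:
  10^(88.4/10) = 691830970.9189
  10^(79.6/10) = 91201083.9356
Difference: 691830970.9189 - 91201083.9356 = 600629886.9833
L_source = 10 * log10(600629886.9833) = 87.79

87.79 dB


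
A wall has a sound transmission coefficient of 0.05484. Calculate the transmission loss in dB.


Given values:
  tau = 0.05484
Formula: TL = 10 * log10(1 / tau)
Compute 1 / tau = 1 / 0.05484 = 18.2349
Compute log10(18.2349) = 1.260903
TL = 10 * 1.260903 = 12.61

12.61 dB


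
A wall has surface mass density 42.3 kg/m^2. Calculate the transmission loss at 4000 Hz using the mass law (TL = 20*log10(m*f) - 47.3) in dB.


Given values:
  m = 42.3 kg/m^2, f = 4000 Hz
Formula: TL = 20 * log10(m * f) - 47.3
Compute m * f = 42.3 * 4000 = 169200.0
Compute log10(169200.0) = 5.2284
Compute 20 * 5.2284 = 104.568
TL = 104.568 - 47.3 = 57.27

57.27 dB


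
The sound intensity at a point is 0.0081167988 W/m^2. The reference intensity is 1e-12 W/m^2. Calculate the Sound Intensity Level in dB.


Given values:
  I = 0.0081167988 W/m^2
  I_ref = 1e-12 W/m^2
Formula: SIL = 10 * log10(I / I_ref)
Compute ratio: I / I_ref = 8116798800
Compute log10: log10(8116798800) = 9.909385
Multiply: SIL = 10 * 9.909385 = 99.09

99.09 dB


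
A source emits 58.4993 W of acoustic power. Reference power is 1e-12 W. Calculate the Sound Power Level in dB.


Given values:
  W = 58.4993 W
  W_ref = 1e-12 W
Formula: SWL = 10 * log10(W / W_ref)
Compute ratio: W / W_ref = 58499300000000
Compute log10: log10(58499300000000) = 13.767151
Multiply: SWL = 10 * 13.767151 = 137.67

137.67 dB


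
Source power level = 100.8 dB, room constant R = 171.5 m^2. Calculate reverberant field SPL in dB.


Given values:
  Lw = 100.8 dB, R = 171.5 m^2
Formula: SPL = Lw + 10 * log10(4 / R)
Compute 4 / R = 4 / 171.5 = 0.023324
Compute 10 * log10(0.023324) = -16.322
SPL = 100.8 + (-16.322) = 84.48

84.48 dB


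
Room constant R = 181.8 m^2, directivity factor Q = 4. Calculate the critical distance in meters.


Given values:
  R = 181.8 m^2, Q = 4
Formula: d_c = 0.141 * sqrt(Q * R)
Compute Q * R = 4 * 181.8 = 727.2
Compute sqrt(727.2) = 26.9666
d_c = 0.141 * 26.9666 = 3.802

3.802 m


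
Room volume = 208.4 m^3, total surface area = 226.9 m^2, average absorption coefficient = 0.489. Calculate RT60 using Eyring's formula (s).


Given values:
  V = 208.4 m^3, S = 226.9 m^2, alpha = 0.489
Formula: RT60 = 0.161 * V / (-S * ln(1 - alpha))
Compute ln(1 - 0.489) = ln(0.511) = -0.671386
Denominator: -226.9 * -0.671386 = 152.3375
Numerator: 0.161 * 208.4 = 33.5524
RT60 = 33.5524 / 152.3375 = 0.22

0.22 s
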